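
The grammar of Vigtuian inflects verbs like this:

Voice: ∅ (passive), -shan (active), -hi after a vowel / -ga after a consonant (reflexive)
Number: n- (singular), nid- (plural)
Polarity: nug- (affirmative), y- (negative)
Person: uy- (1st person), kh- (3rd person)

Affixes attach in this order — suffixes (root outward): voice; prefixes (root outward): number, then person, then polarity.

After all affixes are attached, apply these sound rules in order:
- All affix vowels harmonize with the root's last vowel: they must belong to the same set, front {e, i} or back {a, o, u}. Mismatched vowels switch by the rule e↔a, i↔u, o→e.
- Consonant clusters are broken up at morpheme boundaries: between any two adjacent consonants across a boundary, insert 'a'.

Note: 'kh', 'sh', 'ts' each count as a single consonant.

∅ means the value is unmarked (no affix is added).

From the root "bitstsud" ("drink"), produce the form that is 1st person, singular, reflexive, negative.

Attach number singular n- → nbitstsud.
Attach person 1st person uy- → uynbitstsud.
Attach polarity negative y- → yuynbitstsud.
Attach voice reflexive -ga (after consonant 'd') → yuynbitstsudga.
Vowel harmony: no change.
Apply epenthesis: yuynbitstsudga → yuyanabitstsudaga.

yuyanabitstsudaga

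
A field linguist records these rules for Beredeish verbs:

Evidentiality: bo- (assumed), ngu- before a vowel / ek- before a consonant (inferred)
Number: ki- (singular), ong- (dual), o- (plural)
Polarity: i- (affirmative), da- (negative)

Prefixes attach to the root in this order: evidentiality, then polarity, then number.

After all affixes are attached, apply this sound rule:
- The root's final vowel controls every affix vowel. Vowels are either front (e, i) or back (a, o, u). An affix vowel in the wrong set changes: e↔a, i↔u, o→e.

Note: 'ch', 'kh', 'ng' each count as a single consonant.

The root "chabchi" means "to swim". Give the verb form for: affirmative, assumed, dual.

engibechabchi

Attach evidentiality assumed bo- → bochabchi.
Attach polarity affirmative i- → ibochabchi.
Attach number dual ong- → ongibochabchi.
Apply vowel harmony: ongibochabchi → engibechabchi.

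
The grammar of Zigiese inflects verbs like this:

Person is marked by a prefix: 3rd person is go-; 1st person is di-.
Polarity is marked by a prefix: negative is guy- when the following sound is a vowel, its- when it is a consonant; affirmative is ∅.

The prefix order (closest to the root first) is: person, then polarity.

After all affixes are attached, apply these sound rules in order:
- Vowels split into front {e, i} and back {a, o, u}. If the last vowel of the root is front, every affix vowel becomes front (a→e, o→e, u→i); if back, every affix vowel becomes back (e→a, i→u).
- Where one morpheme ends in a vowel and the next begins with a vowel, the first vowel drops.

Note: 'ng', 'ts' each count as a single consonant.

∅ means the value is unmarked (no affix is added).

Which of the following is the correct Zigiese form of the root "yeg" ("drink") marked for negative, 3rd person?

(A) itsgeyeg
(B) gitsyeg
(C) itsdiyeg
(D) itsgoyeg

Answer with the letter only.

A

Attach person 3rd person go- → goyeg.
Attach polarity negative its- (before consonant 'g') → itsgoyeg.
Apply vowel harmony: itsgoyeg → itsgeyeg.
Vowel deletion: no change.
So the correct form is itsgeyeg, option (A).
(B) gitsyeg is wrong: it has the affixes in the wrong order.
(D) itsgoyeg is wrong: it fails to apply the sound rule(s).
(C) itsdiyeg is wrong: it uses 1st person instead of 3rd person for person.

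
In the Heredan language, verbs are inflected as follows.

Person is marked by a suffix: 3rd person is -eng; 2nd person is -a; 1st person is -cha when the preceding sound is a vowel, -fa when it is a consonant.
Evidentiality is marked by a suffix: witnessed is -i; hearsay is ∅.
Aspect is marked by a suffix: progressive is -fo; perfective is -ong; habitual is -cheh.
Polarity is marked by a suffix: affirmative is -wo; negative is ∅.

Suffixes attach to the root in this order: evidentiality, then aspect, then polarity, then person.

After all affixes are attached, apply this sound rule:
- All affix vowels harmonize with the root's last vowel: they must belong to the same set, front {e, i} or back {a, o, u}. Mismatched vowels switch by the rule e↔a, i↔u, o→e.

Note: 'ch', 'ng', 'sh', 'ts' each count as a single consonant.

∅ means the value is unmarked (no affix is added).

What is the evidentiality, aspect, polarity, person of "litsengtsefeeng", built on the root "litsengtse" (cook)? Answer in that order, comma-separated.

Segment: litsengtse-fo-eng.
evidentiality: ∅ → hearsay.
aspect: -fo → progressive.
polarity: ∅ → negative.
person: -eng → 3rd person.

hearsay, progressive, negative, 3rd person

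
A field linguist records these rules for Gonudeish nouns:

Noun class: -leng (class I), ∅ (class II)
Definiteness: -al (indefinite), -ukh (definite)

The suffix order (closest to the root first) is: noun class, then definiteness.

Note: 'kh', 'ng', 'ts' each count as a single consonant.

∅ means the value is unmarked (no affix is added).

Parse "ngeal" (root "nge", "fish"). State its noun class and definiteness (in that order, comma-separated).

Segment: nge-al.
noun class: ∅ → class II.
definiteness: -al → indefinite.

class II, indefinite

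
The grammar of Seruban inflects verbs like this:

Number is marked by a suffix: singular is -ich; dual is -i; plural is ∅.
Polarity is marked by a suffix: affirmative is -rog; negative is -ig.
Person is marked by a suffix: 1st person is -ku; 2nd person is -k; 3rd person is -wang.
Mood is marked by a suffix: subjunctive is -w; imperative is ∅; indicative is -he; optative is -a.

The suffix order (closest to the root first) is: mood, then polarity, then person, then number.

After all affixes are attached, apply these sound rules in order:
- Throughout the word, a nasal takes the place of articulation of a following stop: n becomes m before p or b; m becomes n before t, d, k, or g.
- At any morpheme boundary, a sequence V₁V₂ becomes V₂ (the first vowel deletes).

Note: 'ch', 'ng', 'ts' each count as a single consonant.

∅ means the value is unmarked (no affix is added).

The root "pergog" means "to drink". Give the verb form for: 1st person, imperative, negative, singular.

pergogigkich

mood = imperative: zero marking, form stays pergog.
Attach polarity negative -ig → pergogig.
Attach person 1st person -ku → pergogigku.
Attach number singular -ich → pergogigkuich.
Nasal assimilation: no change.
Apply vowel deletion: pergogigkuich → pergogigkich.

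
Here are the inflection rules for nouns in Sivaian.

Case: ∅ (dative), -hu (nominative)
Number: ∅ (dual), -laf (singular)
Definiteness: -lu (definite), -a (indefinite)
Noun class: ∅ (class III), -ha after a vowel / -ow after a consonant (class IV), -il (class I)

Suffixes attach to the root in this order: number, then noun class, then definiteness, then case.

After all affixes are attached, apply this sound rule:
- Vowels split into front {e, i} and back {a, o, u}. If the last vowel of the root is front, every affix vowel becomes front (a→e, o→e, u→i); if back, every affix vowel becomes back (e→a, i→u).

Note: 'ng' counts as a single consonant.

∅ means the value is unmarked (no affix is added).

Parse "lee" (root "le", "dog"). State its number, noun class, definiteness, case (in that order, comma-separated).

dual, class III, indefinite, dative

Segment: le-a.
number: ∅ → dual.
noun class: ∅ → class III.
definiteness: -a → indefinite.
case: ∅ → dative.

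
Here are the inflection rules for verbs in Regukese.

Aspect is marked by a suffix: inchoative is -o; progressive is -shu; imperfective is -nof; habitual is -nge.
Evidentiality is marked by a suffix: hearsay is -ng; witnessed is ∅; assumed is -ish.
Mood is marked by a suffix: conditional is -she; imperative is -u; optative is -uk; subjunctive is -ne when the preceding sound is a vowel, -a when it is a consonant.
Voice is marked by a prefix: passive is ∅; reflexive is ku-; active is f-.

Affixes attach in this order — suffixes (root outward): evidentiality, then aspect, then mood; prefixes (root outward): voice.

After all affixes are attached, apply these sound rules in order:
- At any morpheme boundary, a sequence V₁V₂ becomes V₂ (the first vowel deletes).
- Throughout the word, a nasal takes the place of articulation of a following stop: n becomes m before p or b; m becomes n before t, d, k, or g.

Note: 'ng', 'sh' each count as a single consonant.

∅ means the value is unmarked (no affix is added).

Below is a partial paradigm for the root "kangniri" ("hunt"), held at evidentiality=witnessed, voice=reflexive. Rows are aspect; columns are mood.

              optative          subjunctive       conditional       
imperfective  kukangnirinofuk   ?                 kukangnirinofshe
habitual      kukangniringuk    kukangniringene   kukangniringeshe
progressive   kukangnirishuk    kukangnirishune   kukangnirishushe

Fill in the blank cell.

kukangnirinofa

evidentiality = witnessed: zero marking, form stays kangniri.
Attach aspect imperfective -nof → kangnirinof.
Attach voice reflexive ku- → kukangnirinof.
Attach mood subjunctive -a (after consonant 'f') → kukangnirinofa.
Vowel deletion: no change.
Nasal assimilation: no change.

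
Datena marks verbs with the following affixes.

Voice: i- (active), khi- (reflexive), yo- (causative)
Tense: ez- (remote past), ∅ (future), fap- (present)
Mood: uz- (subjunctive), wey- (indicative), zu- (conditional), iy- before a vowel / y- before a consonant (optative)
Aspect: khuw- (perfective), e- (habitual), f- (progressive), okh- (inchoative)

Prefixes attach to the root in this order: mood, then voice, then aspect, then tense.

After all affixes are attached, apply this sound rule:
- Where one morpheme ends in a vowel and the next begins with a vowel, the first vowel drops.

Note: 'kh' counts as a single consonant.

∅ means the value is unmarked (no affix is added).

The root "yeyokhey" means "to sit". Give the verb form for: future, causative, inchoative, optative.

okhyoyyeyokhey

Attach mood optative y- (before consonant 'y') → yyeyokhey.
Attach voice causative yo- → yoyyeyokhey.
Attach aspect inchoative okh- → okhyoyyeyokhey.
tense = future: zero marking, form stays okhyoyyeyokhey.
Vowel deletion: no change.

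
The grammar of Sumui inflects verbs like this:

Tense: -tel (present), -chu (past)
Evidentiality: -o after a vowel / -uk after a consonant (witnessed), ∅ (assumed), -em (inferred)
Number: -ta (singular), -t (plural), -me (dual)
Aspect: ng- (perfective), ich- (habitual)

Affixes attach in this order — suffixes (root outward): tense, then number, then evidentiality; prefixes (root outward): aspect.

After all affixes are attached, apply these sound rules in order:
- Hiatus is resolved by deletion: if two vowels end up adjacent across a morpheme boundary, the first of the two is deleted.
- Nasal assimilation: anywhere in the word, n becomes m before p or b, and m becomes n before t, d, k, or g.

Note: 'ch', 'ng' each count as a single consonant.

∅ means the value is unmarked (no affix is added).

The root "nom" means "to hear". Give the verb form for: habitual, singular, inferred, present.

ichnonteltem

Attach tense present -tel → nomtel.
Attach number singular -ta → nomtelta.
Attach aspect habitual ich- → ichnomtelta.
Attach evidentiality inferred -em → ichnomteltaem.
Apply vowel deletion: ichnomteltaem → ichnomteltem.
Apply nasal assimilation: ichnomteltem → ichnonteltem.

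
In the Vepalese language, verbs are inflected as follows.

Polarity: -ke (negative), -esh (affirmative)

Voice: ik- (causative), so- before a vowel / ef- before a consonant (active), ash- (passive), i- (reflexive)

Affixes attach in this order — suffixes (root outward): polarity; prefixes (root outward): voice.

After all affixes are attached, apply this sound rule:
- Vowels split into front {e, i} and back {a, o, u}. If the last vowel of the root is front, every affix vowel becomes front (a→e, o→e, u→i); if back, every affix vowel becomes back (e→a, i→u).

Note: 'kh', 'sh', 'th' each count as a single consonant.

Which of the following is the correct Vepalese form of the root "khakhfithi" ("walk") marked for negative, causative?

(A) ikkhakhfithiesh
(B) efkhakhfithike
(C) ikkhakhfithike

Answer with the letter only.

C

Attach voice causative ik- → ikkhakhfithi.
Attach polarity negative -ke → ikkhakhfithike.
Vowel harmony: no change.
So the correct form is ikkhakhfithike, option (C).
(A) ikkhakhfithiesh is wrong: it uses affirmative instead of negative for polarity.
(B) efkhakhfithike is wrong: it uses active instead of causative for voice.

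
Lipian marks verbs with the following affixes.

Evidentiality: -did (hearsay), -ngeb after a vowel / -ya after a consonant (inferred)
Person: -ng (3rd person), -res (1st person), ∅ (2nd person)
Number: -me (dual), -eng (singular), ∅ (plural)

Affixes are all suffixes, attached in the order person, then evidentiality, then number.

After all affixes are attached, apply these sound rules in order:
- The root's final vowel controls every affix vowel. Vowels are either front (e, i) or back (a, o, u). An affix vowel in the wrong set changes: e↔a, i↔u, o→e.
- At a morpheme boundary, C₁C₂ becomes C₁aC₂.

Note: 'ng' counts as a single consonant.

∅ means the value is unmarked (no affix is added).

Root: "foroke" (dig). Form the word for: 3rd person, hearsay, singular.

Attach person 3rd person -ng → forokeng.
Attach evidentiality hearsay -did → forokengdid.
Attach number singular -eng → forokengdideng.
Vowel harmony: no change.
Apply epenthesis: forokengdideng → forokengadideng.

forokengadideng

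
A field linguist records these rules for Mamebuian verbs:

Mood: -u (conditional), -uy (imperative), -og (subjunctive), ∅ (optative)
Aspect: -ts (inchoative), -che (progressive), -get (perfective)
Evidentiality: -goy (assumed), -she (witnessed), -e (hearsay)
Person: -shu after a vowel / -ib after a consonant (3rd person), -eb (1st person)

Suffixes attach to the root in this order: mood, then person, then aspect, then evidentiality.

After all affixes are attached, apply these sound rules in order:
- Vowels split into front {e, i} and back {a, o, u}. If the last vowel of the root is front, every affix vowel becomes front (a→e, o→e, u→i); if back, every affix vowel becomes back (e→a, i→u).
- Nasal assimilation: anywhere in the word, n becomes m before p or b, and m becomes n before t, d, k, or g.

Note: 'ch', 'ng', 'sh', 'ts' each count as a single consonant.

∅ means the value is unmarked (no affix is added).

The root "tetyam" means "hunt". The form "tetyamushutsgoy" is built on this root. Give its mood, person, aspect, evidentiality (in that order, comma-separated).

conditional, 3rd person, inchoative, assumed

Segment: tetyam-u-shu-ts-goy.
mood: -u → conditional.
person: -shu/ib → 3rd person.
aspect: -ts → inchoative.
evidentiality: -goy → assumed.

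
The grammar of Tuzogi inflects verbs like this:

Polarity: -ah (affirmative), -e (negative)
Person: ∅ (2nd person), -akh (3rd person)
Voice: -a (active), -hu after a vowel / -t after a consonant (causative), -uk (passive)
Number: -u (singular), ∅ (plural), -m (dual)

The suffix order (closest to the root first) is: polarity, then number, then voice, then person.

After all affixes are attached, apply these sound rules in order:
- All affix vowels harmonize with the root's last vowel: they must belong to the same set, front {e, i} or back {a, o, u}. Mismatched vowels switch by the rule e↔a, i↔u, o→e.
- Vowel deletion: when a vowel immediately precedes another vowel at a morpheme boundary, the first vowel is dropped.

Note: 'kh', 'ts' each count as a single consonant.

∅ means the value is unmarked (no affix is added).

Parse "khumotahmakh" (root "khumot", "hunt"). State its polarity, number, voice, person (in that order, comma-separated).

Segment: khumot-ah-m-a-akh.
polarity: -ah → affirmative.
number: -m → dual.
voice: -a → active.
person: -akh → 3rd person.

affirmative, dual, active, 3rd person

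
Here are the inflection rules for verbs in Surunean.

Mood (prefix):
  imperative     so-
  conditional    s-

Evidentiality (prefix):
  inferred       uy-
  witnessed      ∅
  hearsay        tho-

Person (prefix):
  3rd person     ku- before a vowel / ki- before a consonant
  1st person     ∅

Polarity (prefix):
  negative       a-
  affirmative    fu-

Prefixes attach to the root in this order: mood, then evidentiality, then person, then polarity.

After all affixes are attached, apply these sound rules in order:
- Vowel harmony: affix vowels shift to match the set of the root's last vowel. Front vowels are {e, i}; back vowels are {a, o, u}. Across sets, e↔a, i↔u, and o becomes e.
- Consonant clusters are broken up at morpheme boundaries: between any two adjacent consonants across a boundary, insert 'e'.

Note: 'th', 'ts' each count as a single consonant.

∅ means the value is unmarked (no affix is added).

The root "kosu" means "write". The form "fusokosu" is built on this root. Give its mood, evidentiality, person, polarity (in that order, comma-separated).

Segment: fu-so-kosu.
mood: so- → imperative.
evidentiality: ∅ → witnessed.
person: ∅ → 1st person.
polarity: fu- → affirmative.

imperative, witnessed, 1st person, affirmative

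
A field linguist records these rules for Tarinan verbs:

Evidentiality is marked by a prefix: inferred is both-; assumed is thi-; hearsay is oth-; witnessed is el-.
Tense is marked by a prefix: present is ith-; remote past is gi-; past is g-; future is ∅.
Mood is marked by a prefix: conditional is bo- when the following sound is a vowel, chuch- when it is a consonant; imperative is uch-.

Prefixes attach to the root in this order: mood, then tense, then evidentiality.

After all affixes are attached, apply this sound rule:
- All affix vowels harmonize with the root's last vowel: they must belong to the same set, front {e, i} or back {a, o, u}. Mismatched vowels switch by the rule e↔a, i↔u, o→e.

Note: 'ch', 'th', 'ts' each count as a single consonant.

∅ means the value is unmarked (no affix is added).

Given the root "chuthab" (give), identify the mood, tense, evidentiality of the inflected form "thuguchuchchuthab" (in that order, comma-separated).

conditional, remote past, assumed

Segment: thi-gi-chuch-chuthab.
mood: bo/chuch- → conditional.
tense: gi- → remote past.
evidentiality: thi- → assumed.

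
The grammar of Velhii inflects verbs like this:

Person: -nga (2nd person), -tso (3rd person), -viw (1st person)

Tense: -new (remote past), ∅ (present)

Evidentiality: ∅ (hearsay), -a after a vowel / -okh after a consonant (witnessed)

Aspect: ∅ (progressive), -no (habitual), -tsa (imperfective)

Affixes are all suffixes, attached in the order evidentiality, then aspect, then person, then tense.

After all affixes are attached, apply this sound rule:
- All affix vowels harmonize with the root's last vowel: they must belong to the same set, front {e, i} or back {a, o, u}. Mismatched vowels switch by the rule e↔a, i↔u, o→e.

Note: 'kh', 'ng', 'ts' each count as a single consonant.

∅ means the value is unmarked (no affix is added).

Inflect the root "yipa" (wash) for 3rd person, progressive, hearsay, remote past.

yipatsonaw

evidentiality = hearsay: zero marking, form stays yipa.
aspect = progressive: zero marking, form stays yipa.
Attach person 3rd person -tso → yipatso.
Attach tense remote past -new → yipatsonew.
Apply vowel harmony: yipatsonew → yipatsonaw.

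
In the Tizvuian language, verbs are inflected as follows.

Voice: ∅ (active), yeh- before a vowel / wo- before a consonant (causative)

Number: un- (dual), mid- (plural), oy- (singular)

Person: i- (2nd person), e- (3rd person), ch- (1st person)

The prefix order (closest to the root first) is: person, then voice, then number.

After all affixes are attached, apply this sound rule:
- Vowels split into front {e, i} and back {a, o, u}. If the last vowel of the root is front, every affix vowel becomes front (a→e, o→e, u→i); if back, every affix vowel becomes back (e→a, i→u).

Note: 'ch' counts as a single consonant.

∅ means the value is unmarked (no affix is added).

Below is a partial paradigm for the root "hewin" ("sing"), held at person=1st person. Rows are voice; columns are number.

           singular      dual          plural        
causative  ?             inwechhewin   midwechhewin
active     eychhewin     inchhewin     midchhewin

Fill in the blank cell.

Attach person 1st person ch- → chhewin.
Attach voice causative wo- (before consonant 'ch') → wochhewin.
Attach number singular oy- → oywochhewin.
Apply vowel harmony: oywochhewin → eywechhewin.

eywechhewin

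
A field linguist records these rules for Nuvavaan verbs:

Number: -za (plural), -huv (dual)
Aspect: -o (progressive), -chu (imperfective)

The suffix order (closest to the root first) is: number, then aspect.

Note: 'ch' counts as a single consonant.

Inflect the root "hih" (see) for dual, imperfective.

Attach number dual -huv → hihhuv.
Attach aspect imperfective -chu → hihhuvchu.

hihhuvchu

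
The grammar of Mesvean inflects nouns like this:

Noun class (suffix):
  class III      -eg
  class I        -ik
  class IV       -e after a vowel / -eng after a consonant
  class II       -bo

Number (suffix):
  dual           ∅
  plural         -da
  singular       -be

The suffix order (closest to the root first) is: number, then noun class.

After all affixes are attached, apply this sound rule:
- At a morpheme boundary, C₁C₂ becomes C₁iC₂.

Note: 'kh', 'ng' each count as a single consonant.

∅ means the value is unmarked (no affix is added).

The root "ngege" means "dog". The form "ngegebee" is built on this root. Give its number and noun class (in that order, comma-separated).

Segment: ngege-be-e.
number: -be → singular.
noun class: -e/eng → class IV.

singular, class IV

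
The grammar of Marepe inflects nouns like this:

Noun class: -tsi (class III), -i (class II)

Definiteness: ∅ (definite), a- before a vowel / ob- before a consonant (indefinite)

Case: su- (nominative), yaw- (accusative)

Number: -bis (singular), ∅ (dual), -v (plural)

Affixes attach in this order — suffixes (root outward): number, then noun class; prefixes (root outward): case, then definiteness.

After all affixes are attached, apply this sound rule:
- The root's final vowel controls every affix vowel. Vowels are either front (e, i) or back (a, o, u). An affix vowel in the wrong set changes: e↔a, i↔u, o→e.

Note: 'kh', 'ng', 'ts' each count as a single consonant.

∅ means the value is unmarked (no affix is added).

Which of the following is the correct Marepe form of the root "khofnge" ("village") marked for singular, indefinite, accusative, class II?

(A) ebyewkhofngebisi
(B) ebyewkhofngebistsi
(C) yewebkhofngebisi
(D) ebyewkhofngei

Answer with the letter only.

Attach number singular -bis → khofngebis.
Attach case accusative yaw- → yawkhofngebis.
Attach definiteness indefinite ob- (before consonant 'y') → obyawkhofngebis.
Attach noun class class II -i → obyawkhofngebisi.
Apply vowel harmony: obyawkhofngebisi → ebyewkhofngebisi.
So the correct form is ebyewkhofngebisi, option (A).
(C) yewebkhofngebisi is wrong: it has the affixes in the wrong order.
(B) ebyewkhofngebistsi is wrong: it uses class III instead of class II for noun class.
(D) ebyewkhofngei is wrong: it uses dual instead of singular for number.

A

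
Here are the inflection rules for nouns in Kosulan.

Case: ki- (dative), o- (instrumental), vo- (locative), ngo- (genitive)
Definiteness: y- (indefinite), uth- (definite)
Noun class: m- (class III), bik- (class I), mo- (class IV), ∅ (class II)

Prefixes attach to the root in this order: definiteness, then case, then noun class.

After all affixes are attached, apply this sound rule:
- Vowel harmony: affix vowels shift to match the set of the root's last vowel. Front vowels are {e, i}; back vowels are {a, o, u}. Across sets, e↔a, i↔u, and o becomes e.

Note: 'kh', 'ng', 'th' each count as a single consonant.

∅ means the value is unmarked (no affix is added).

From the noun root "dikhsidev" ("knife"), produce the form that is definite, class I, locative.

Attach definiteness definite uth- → uthdikhsidev.
Attach case locative vo- → vouthdikhsidev.
Attach noun class class I bik- → bikvouthdikhsidev.
Apply vowel harmony: bikvouthdikhsidev → bikveithdikhsidev.

bikveithdikhsidev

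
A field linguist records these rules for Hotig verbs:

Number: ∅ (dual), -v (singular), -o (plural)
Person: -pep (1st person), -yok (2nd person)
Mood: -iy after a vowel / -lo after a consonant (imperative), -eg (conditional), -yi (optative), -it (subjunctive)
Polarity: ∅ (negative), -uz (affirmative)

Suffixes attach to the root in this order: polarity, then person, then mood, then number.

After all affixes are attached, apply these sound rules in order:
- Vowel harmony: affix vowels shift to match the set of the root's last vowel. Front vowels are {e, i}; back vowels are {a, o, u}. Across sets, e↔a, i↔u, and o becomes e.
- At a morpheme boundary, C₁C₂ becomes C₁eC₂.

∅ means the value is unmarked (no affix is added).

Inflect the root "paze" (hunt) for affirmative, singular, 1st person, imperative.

pazeizepepelev

Attach polarity affirmative -uz → pazeuz.
Attach person 1st person -pep → pazeuzpep.
Attach mood imperative -lo (after consonant 'p') → pazeuzpeplo.
Attach number singular -v → pazeuzpeplov.
Apply vowel harmony: pazeuzpeplov → pazeizpeplev.
Apply epenthesis: pazeizpeplev → pazeizepepelev.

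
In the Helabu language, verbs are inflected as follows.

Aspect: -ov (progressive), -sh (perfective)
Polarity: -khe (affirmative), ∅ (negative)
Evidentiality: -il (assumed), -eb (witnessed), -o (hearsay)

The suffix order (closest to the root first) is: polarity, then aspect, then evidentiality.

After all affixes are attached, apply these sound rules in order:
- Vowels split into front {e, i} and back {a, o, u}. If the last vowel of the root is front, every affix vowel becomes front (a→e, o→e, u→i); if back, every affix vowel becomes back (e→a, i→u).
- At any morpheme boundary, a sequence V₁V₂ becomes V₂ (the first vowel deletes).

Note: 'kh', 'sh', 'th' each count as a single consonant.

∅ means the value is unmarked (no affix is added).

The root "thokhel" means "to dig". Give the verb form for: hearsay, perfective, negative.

polarity = negative: zero marking, form stays thokhel.
Attach aspect perfective -sh → thokhelsh.
Attach evidentiality hearsay -o → thokhelsho.
Apply vowel harmony: thokhelsho → thokhelshe.
Vowel deletion: no change.

thokhelshe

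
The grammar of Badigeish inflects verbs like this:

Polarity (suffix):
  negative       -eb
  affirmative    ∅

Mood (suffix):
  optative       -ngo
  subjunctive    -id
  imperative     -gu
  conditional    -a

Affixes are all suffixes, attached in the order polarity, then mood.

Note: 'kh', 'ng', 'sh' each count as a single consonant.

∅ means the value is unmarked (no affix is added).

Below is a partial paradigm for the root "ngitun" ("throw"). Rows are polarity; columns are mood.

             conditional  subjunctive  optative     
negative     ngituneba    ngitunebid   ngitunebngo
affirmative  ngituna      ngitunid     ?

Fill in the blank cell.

ngitunngo

polarity = affirmative: zero marking, form stays ngitun.
Attach mood optative -ngo → ngitunngo.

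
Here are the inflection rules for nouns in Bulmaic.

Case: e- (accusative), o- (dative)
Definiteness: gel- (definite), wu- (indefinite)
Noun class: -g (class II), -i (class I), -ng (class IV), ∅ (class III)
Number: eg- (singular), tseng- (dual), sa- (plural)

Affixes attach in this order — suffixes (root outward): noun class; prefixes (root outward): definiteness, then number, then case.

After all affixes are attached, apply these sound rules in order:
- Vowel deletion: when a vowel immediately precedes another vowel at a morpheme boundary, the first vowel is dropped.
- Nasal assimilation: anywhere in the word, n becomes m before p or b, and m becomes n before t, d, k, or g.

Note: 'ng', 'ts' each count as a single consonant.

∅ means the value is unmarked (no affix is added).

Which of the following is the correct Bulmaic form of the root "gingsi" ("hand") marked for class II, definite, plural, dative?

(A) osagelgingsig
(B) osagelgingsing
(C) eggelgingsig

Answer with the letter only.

A

Attach noun class class II -g → gingsig.
Attach definiteness definite gel- → gelgingsig.
Attach number plural sa- → sagelgingsig.
Attach case dative o- → osagelgingsig.
Vowel deletion: no change.
Nasal assimilation: no change.
So the correct form is osagelgingsig, option (A).
(C) eggelgingsig is wrong: it uses singular instead of plural for number.
(B) osagelgingsing is wrong: it uses class IV instead of class II for noun class.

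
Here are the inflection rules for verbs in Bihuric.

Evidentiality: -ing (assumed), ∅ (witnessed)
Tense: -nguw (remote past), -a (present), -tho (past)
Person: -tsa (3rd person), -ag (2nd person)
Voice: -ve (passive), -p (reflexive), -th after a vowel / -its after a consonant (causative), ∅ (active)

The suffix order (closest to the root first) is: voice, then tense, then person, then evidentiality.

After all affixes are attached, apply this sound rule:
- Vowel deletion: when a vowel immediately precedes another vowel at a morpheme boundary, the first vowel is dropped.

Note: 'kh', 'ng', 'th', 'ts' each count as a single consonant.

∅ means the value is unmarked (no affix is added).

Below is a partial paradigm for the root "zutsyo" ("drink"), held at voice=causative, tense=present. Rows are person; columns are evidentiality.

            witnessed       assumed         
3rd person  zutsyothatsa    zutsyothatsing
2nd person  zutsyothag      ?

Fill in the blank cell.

zutsyothaging

Attach voice causative -th (after vowel 'o') → zutsyoth.
Attach tense present -a → zutsyotha.
Attach person 2nd person -ag → zutsyothaag.
Attach evidentiality assumed -ing → zutsyothaaging.
Apply vowel deletion: zutsyothaaging → zutsyothaging.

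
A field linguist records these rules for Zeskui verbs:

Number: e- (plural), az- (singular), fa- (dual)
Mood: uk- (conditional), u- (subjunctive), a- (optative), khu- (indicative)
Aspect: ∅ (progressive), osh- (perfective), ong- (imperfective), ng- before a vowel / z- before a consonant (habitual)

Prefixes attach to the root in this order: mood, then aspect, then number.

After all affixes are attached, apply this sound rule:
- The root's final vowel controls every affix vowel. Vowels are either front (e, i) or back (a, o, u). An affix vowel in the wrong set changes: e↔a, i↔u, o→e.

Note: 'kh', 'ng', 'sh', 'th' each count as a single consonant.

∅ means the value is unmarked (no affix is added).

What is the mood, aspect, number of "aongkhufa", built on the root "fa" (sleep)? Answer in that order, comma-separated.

indicative, imperfective, plural

Segment: e-ong-khu-fa.
mood: khu- → indicative.
aspect: ong- → imperfective.
number: e- → plural.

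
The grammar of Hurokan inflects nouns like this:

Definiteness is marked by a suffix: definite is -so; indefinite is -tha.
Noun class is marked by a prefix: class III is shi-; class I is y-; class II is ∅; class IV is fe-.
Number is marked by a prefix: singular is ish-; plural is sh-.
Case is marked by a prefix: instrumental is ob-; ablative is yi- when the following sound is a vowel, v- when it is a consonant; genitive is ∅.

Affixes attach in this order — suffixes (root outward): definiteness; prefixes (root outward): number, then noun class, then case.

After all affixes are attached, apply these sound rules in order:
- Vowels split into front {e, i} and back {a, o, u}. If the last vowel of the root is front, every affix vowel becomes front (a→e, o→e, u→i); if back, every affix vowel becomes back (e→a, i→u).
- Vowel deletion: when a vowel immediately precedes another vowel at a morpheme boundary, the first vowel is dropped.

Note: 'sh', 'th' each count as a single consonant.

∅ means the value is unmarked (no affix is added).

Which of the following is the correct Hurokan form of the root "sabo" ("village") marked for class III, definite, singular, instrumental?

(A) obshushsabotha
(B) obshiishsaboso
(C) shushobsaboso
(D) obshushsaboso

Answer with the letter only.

D

Attach definiteness definite -so → saboso.
Attach number singular ish- → ishsaboso.
Attach noun class class III shi- → shiishsaboso.
Attach case instrumental ob- → obshiishsaboso.
Apply vowel harmony: obshiishsaboso → obshuushsaboso.
Apply vowel deletion: obshuushsaboso → obshushsaboso.
So the correct form is obshushsaboso, option (D).
(A) obshushsabotha is wrong: it uses indefinite instead of definite for definiteness.
(B) obshiishsaboso is wrong: it fails to apply the sound rule(s).
(C) shushobsaboso is wrong: it has the affixes in the wrong order.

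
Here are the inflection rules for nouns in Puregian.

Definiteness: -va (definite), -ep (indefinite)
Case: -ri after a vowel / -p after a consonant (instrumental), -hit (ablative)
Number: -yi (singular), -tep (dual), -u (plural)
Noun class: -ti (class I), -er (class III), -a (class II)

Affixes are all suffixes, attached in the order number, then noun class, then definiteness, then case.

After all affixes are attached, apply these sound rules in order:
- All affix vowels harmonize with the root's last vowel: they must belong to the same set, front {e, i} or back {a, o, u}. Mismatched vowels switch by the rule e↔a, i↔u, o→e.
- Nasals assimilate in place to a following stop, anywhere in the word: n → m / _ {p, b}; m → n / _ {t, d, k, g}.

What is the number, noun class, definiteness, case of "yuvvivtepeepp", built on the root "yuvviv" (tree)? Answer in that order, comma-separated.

dual, class II, indefinite, instrumental

Segment: yuvviv-tep-a-ep-p.
number: -tep → dual.
noun class: -a → class II.
definiteness: -ep → indefinite.
case: -ri/p → instrumental.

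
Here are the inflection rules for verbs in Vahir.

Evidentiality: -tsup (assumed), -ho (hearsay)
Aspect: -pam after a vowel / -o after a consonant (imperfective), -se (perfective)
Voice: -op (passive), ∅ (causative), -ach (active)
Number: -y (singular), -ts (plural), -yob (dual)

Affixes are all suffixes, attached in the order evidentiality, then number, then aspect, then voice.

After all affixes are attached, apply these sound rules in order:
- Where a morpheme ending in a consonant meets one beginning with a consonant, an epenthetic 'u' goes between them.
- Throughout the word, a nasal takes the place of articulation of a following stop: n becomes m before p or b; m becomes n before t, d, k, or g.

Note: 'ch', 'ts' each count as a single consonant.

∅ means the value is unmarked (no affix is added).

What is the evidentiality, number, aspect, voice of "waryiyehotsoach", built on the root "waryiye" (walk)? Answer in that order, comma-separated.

hearsay, plural, imperfective, active

Segment: waryiye-ho-ts-o-ach.
evidentiality: -ho → hearsay.
number: -ts → plural.
aspect: -pam/o → imperfective.
voice: -ach → active.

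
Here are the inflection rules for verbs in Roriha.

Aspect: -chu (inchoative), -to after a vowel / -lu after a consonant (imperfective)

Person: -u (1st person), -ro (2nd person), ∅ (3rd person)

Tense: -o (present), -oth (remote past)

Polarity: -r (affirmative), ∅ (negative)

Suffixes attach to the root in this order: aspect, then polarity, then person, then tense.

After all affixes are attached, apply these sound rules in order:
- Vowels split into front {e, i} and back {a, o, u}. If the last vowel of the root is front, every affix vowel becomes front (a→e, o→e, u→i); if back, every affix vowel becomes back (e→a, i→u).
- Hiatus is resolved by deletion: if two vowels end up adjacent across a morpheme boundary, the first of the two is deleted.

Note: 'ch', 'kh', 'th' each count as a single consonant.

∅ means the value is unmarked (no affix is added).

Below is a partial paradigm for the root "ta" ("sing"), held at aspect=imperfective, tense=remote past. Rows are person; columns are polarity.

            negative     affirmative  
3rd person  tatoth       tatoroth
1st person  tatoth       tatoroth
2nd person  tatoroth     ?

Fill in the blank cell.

tatorroth

Attach aspect imperfective -to (after vowel 'a') → tato.
Attach polarity affirmative -r → tator.
Attach person 2nd person -ro → tatorro.
Attach tense remote past -oth → tatorrooth.
Vowel harmony: no change.
Apply vowel deletion: tatorrooth → tatorroth.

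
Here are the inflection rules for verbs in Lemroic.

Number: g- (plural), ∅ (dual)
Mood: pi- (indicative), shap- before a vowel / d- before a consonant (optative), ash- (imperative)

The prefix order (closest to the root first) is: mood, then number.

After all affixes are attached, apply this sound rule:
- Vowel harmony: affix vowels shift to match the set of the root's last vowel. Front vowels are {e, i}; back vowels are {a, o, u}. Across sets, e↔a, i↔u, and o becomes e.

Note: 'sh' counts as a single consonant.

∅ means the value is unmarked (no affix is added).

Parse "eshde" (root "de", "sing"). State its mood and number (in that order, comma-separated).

imperative, dual

Segment: ash-de.
mood: ash- → imperative.
number: ∅ → dual.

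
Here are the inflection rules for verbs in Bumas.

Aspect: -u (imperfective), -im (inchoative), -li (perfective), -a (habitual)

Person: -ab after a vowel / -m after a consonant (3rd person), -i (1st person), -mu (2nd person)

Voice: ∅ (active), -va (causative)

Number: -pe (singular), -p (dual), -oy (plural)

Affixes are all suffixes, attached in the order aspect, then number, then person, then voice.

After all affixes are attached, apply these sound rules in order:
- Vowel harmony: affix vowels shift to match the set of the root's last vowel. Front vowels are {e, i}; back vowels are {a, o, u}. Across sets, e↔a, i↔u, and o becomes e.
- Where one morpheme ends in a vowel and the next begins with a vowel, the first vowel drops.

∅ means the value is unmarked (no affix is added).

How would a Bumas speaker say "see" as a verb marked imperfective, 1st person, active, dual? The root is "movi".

movipi

Attach aspect imperfective -u → moviu.
Attach number dual -p → moviup.
Attach person 1st person -i → moviupi.
voice = active: zero marking, form stays moviupi.
Apply vowel harmony: moviupi → moviipi.
Apply vowel deletion: moviipi → movipi.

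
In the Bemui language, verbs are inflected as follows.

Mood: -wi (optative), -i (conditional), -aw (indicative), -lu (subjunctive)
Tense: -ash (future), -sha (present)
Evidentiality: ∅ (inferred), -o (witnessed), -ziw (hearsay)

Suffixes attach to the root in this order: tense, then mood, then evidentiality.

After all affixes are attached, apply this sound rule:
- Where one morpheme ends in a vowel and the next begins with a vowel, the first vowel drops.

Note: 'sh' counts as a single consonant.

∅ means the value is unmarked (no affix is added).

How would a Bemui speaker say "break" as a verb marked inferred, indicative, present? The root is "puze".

Attach tense present -sha → puzesha.
Attach mood indicative -aw → puzeshaaw.
evidentiality = inferred: zero marking, form stays puzeshaaw.
Apply vowel deletion: puzeshaaw → puzeshaw.

puzeshaw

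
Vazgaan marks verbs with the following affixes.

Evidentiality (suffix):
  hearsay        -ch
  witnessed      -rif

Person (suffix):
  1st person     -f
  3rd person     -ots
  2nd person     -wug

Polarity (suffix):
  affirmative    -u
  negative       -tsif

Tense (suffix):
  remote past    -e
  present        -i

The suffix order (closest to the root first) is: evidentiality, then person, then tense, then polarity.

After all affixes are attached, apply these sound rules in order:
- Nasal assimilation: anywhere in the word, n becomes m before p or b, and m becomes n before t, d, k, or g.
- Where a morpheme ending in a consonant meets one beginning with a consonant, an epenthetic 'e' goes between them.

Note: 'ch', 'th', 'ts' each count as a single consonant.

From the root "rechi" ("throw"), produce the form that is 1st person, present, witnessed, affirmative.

Attach evidentiality witnessed -rif → rechirif.
Attach person 1st person -f → rechiriff.
Attach tense present -i → rechiriffi.
Attach polarity affirmative -u → rechiriffiu.
Nasal assimilation: no change.
Apply epenthesis: rechiriffiu → rechirifefiu.

rechirifefiu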